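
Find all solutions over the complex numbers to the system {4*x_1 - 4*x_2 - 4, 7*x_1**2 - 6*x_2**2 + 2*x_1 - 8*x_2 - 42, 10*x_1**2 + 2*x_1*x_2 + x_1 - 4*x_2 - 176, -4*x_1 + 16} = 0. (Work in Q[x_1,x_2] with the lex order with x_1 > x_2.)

Compute a lex Gröbner basis by Buchberger's algorithm.
f_1 = 4*x_1 - 4*x_2 - 4, LT = x_1.
f_2 = 7*x_1**2 + 2*x_1 - 6*x_2**2 - 8*x_2 - 42, LT = x_1**2.
f_3 = 10*x_1**2 + 2*x_1*x_2 + x_1 - 4*x_2 - 176, LT = x_1**2.
f_4 = -4*x_1 + 16, LT = x_1.

S(f_1,f_2): lcm = x_1**2. S = -x_1*x_2 - 9/7*x_1 + 6/7*x_2**2 + 8/7*x_2 + 6.
  leading term x_1*x_2: subtract (-1/4*x_2)·f_1 from -x_1*x_2 - 9/7*x_1 + 6/7*x_2**2 + 8/7*x_2 + 6 → -9/7*x_1 - 1/7*x_2**2 + 1/7*x_2 + 6
  leading term x_1: subtract (-9/28)·f_1 from -9/7*x_1 - 1/7*x_2**2 + 1/7*x_2 + 6 → -1/7*x_2**2 - 8/7*x_2 + 33/7
  leading term x_2**2: no divisor's leading term divides it; move -1/7*x_2**2 to the remainder.
  leading term x_2: no divisor's leading term divides it; move -8/7*x_2 to the remainder.
  leading term 1: no divisor's leading term divides it; move 33/7 to the remainder.
  remainder -1/7*x_2**2 - 8/7*x_2 + 33/7 ≠ 0; add h_5 = -1/7*x_2**2 - 8/7*x_2 + 33/7 to the basis.

S(f_1,f_3): lcm = x_1**2. S = -6/5*x_1*x_2 - 11/10*x_1 + 2/5*x_2 + 88/5.
  leading term x_1*x_2: subtract (-3/10*x_2)·f_1 from -6/5*x_1*x_2 - 11/10*x_1 + 2/5*x_2 + 88/5 → -11/10*x_1 - 6/5*x_2**2 - 4/5*x_2 + 88/5
  leading term x_1: subtract (-11/40)·f_1 from -11/10*x_1 - 6/5*x_2**2 - 4/5*x_2 + 88/5 → -6/5*x_2**2 - 19/10*x_2 + 33/2
  leading term x_2**2: subtract (42/5)·h_5 from -6/5*x_2**2 - 19/10*x_2 + 33/2 → 77/10*x_2 - 231/10
  leading term x_2: no divisor's leading term divides it; move 77/10*x_2 to the remainder.
  leading term 1: no divisor's leading term divides it; move -231/10 to the remainder.
  remainder 77/10*x_2 - 231/10 ≠ 0; add h_6 = 77/10*x_2 - 231/10 to the basis.

The other S-polynomials (S(f_1,f_4), S(f_2,f_3), S(f_2,f_4), S(f_3,f_4), S(f_1,h_5), S(f_2,h_5), S(f_3,h_5), S(f_4,h_5), S(f_1,h_6), S(f_2,h_6), S(f_3,h_6), S(f_4,h_6), S(h_5,h_6)) all reduce to 0 modulo the current basis, so we have a Gröbner basis.
Inter-reduce: drop elements whose leading term is divisible by another's, tail-reduce, and make monic.
Reduced Gröbner basis: {x_1 - 4, x_2 - 3}.

Elimination: the polynomial x_2 - 3 lies in the elimination ideal for x_2, so x_2 ∈ {3}. For each such x_2, the remaining basis elements (now univariate) give the rest of the solution.
  x_2 = 3: the earlier basis element becomes x_1 - 4 = 0, giving x_1 = 4 — point (4, 3).
Substituting each solution back into the original system confirms all equations vanish.

{(4, 3)}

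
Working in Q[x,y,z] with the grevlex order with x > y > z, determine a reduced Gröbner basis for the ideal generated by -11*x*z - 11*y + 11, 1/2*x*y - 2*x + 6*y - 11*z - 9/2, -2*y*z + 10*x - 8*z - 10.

f_1 = -11*x*z - 11*y + 11, LT = x*z.
f_2 = 1/2*x*y - 2*x + 6*y - 11*z - 9/2, LT = x*y.
f_3 = -2*y*z + 10*x - 8*z - 10, LT = y*z.

S(f_1,f_2): lcm = x*y*z. S = y**2 + 4*x*z - 12*y*z + 22*z**2 - y + 9*z.
  leading term y**2: no divisor's leading term divides it; move y**2 to the remainder.
  leading term x*z: subtract (-4/11)·f_1 from 4*x*z - 12*y*z + 22*z**2 - y + 9*z → -12*y*z + 22*z**2 - 5*y + 9*z + 4
  leading term y*z: subtract (6)·f_3 from -12*y*z + 22*z**2 - 5*y + 9*z + 4 → 22*z**2 - 60*x - 5*y + 57*z + 64
  leading term z**2: no divisor's leading term divides it; move 22*z**2 to the remainder.
  leading term x: no divisor's leading term divides it; move -60*x to the remainder.
  leading term y: no divisor's leading term divides it; move -5*y to the remainder.
  leading term z: no divisor's leading term divides it; move 57*z to the remainder.
  leading term 1: no divisor's leading term divides it; move 64 to the remainder.
  remainder y**2 + 22*z**2 - 60*x - 5*y + 57*z + 64 ≠ 0; add g_4 = y**2 + 22*z**2 - 60*x - 5*y + 57*z + 64 to the basis.

S(f_1,f_3): lcm = x*y*z. S = 5*x**2 + y**2 - 4*x*z - 5*x - y.
  leading term x**2: no divisor's leading term divides it; move 5*x**2 to the remainder.
  leading term y**2: subtract (1)·g_4 from y**2 - 4*x*z - 5*x - y → -4*x*z - 22*z**2 + 55*x + 4*y - 57*z - 64
  leading term x*z: subtract (4/11)·f_1 from -4*x*z - 22*z**2 + 55*x + 4*y - 57*z - 64 → -22*z**2 + 55*x + 8*y - 57*z - 68
  leading term z**2: no divisor's leading term divides it; move -22*z**2 to the remainder.
  leading term x: no divisor's leading term divides it; move 55*x to the remainder.
  leading term y: no divisor's leading term divides it; move 8*y to the remainder.
  leading term z: no divisor's leading term divides it; move -57*z to the remainder.
  leading term 1: no divisor's leading term divides it; move -68 to the remainder.
  remainder 5*x**2 - 22*z**2 + 55*x + 8*y - 57*z - 68 ≠ 0; add g_5 = 5*x**2 - 22*z**2 + 55*x + 8*y - 57*z - 68 to the basis.

S(f_3,g_4): lcm = y**2*z. S = -22*z**3 - 5*x*y + 60*x*z + 9*y*z - 57*z**2 + 5*y - 64*z.
  leading term z**3: no divisor's leading term divides it; move -22*z**3 to the remainder.
  leading term x*y: subtract (-10)·f_2 from -5*x*y + 60*x*z + 9*y*z - 57*z**2 + 5*y - 64*z → 60*x*z + 9*y*z - 57*z**2 - 20*x + 65*y - 174*z - 45
  leading term x*z: subtract (-60/11)·f_1 from 60*x*z + 9*y*z - 57*z**2 - 20*x + 65*y - 174*z - 45 → 9*y*z - 57*z**2 - 20*x + 5*y - 174*z + 15
  leading term y*z: subtract (-9/2)·f_3 from 9*y*z - 57*z**2 - 20*x + 5*y - 174*z + 15 → -57*z**2 + 25*x + 5*y - 210*z - 30
  leading term z**2: no divisor's leading term divides it; move -57*z**2 to the remainder.
  leading term x: no divisor's leading term divides it; move 25*x to the remainder.
  leading term y: no divisor's leading term divides it; move 5*y to the remainder.
  leading term z: no divisor's leading term divides it; move -210*z to the remainder.
  leading term 1: no divisor's leading term divides it; move -30 to the remainder.
  remainder -22*z**3 - 57*z**2 + 25*x + 5*y - 210*z - 30 ≠ 0; add g_6 = -22*z**3 - 57*z**2 + 25*x + 5*y - 210*z - 30 to the basis.

The other S-polynomials (S(f_2,f_3), S(f_1,g_4), S(f_2,g_4), S(f_1,g_5), S(f_2,g_5), S(f_3,g_5), S(g_4,g_5), S(f_1,g_6), S(f_2,g_6), S(f_3,g_6), S(g_4,g_6), S(g_5,g_6)) all reduce to 0 modulo the current basis, so we have a Gröbner basis.

G = {z**3 + 57/22*z**2 - 25/22*x - 5/22*y + 105/11*z + 15/11, x**2 - 22/5*z**2 + 11*x + 8/5*y - 57/5*z - 68/5, x*y - 4*x + 12*y - 22*z - 9, y**2 + 22*z**2 - 60*x - 5*y + 57*z + 64, x*z + y - 1, y*z - 5*x + 4*z + 5}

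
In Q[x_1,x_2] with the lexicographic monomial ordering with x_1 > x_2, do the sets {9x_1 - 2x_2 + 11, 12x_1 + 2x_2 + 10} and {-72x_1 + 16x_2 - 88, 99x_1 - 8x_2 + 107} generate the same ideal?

Equality of ideals is decidable: compute both reduced Gröbner bases (unique for the ordering) and check whether they agree.
Buchberger on the first generating set:
f_1 = 9x_1 - 2x_2 + 11, LT = x_1.
f_2 = 12x_1 + 2x_2 + 10, LT = x_1.

S(f_1,f_2): lcm = x_1. S = -7/18x_2 + 7/18.
  leading term x_2: no divisor's leading term divides it; move -7/18x_2 to the remainder.
  leading term 1: no divisor's leading term divides it; move 7/18 to the remainder.
  remainder -7/18x_2 + 7/18 ≠ 0; add g_3 = -7/18x_2 + 7/18 to the basis.

The other S-polynomials (S(f_1,g_3), S(f_2,g_3)) all reduce to 0 modulo the current basis, so we have a Gröbner basis.
Inter-reduce: drop elements whose leading term is divisible by another's, tail-reduce, and make monic.
Reduced Gröbner basis: {x_1 + 1, x_2 - 1}.

Buchberger on the second generating set:
h_1 = -72x_1 + 16x_2 - 88, LT = x_1.
h_2 = 99x_1 - 8x_2 + 107, LT = x_1.

S(h_1,h_2): lcm = x_1. S = -14/99x_2 + 14/99.
  leading term x_2: no divisor's leading term divides it; move -14/99x_2 to the remainder.
  leading term 1: no divisor's leading term divides it; move 14/99 to the remainder.
  remainder -14/99x_2 + 14/99 ≠ 0; add k_3 = -14/99x_2 + 14/99 to the basis.

The other S-polynomials (S(h_1,k_3), S(h_2,k_3)) all reduce to 0 modulo the current basis, so we have a Gröbner basis.
Inter-reduce: drop elements whose leading term is divisible by another's, tail-reduce, and make monic.
Reduced Gröbner basis: {x_1 + 1, x_2 - 1}.

Same reduced basis, so the two generating sets span the same ideal.
The same test decides containment: I ⊆ J iff every generator of I reduces to 0 modulo a Gröbner basis of J.

Yes, the ideals are equal.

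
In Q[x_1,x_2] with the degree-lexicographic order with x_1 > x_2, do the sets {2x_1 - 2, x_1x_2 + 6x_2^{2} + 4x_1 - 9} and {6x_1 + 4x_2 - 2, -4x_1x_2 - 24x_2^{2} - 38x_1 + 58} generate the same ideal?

Equality of ideals is decidable: compute both reduced Gröbner bases (unique for the ordering) and check whether they agree.
Buchberger on the first generating set:
f_1 = 2x_1 - 2, LT = x_1.
f_2 = x_1x_2 + 6x_2^{2} + 4x_1 - 9, LT = x_1x_2.

S(f_1,f_2): lcm = x_1x_2. S = -6x_2^{2} - 4x_1 - x_2 + 9.
  reduce S modulo (f_1, f_2):
  remainder -6x_2^{2} - x_2 + 5 ≠ 0; add g_3 = -6x_2^{2} - x_2 + 5 to the basis.

The other S-polynomials (S(f_1,g_3), S(f_2,g_3)) all reduce to 0 modulo the current basis, so we have a Gröbner basis.
Inter-reduce: drop elements whose leading term is divisible by another's, tail-reduce, and make monic.
Reduced Gröbner basis: {x_2^{2} + \tfrac{1}{6}x_2 - \tfrac{5}{6}, x_1 - 1}.

Buchberger on the second generating set:
h_1 = 6x_1 + 4x_2 - 2, LT = x_1.
h_2 = -4x_1x_2 - 24x_2^{2} - 38x_1 + 58, LT = x_1x_2.

S(h_1,h_2): lcm = x_1x_2. S = -\tfrac{16}{3}x_2^{2} - \tfrac{19}{2}x_1 - \tfrac{1}{3}x_2 + \tfrac{29}{2}.
  reduce S modulo (h_1, h_2):
  remainder -\tfrac{16}{3}x_2^{2} + 6x_2 + \tfrac{34}{3} ≠ 0; add k_3 = -\tfrac{16}{3}x_2^{2} + 6x_2 + \tfrac{34}{3} to the basis.

The other S-polynomials (S(h_1,k_3), S(h_2,k_3)) all reduce to 0 modulo the current basis, so we have a Gröbner basis.
Inter-reduce: drop elements whose leading term is divisible by another's, tail-reduce, and make monic.
Reduced Gröbner basis: {x_2^{2} - \tfrac{9}{8}x_2 - \tfrac{17}{8}, x_1 + \tfrac{2}{3}x_2 - \tfrac{1}{3}}.

These differ, so the ideals are not equal.

No, the ideals differ.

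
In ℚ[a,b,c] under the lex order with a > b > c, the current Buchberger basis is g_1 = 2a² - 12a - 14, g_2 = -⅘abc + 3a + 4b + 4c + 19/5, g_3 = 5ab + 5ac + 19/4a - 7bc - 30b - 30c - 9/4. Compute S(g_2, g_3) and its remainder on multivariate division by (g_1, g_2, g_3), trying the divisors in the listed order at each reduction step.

lcm(LM(g_2), LM(g_3)) = abc.
S = (lcm/LT(g_2))·g_2 − (lcm/LT(g_3))·g_3 = -ac² - 19/20ac - 15/4a + 7/5bc² + 6bc - 5b + 6c² - 91/20c - 19/4.
Reduce S modulo (g_1, g_2, g_3) in that order:
  leading term ac²: no divisor's leading term divides it; move -ac² to the remainder.
  leading term ac: no divisor's leading term divides it; move -19/20ac to the remainder.
  leading term a: no divisor's leading term divides it; move -15/4a to the remainder.
  leading term bc²: no divisor's leading term divides it; move 7/5bc² to the remainder.
  leading term bc: no divisor's leading term divides it; move 6bc to the remainder.
  leading term b: no divisor's leading term divides it; move -5b to the remainder.
  leading term c²: no divisor's leading term divides it; move 6c² to the remainder.
  leading term c: no divisor's leading term divides it; move -91/20c to the remainder.
  leading term 1: no divisor's leading term divides it; move -19/4 to the remainder.
The remainder -ac² - 19/20ac - 15/4a + 7/5bc² + 6bc - 5b + 6c² - 91/20c - 19/4 is nonzero, so it would be added as the next basis element.

S(g_2, g_3) = -ac² - 19/20ac - 15/4a + 7/5bc² + 6bc - 5b + 6c² - 91/20c - 19/4; remainder on division = -ac² - 19/20ac - 15/4a + 7/5bc² + 6bc - 5b + 6c² - 91/20c - 19/4.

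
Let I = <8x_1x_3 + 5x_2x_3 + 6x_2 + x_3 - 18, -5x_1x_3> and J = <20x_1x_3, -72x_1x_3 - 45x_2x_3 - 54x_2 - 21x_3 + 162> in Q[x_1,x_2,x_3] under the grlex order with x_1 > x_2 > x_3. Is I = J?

No, the ideals differ.

For a fixed monomial order, each ideal has a unique reduced Gröbner basis; comparing bases decides equality.
Buchberger on the first generating set:
f_1 = 8x_1x_3 + 5x_2x_3 + 6x_2 + x_3 - 18, LT = x_1x_3.
f_2 = -5x_1x_3, LT = x_1x_3.

S(f_1,f_2): lcm = x_1x_3. S = 5/8x_2x_3 + 3/4x_2 + 1/8x_3 - 9/4.
  reduce S modulo (f_1, f_2):
  remainder 5/8x_2x_3 + 3/4x_2 + 1/8x_3 - 9/4 ≠ 0; add g_3 = 5/8x_2x_3 + 3/4x_2 + 1/8x_3 - 9/4 to the basis.

S(f_1,g_3): lcm = x_1x_2x_3. S = 5/8x_2^2x_3 - 6/5x_1x_2 - 1/5x_1x_3 + 3/4x_2^2 + 1/8x_2x_3 + 18/5x_1 - 9/4x_2.
  reduce S modulo (f_1, f_2, g_3):
  remainder -6/5x_1x_2 + 18/5x_1 ≠ 0; add g_4 = -6/5x_1x_2 + 18/5x_1 to the basis.

The other S-polynomials (S(f_2,g_3), S(f_1,g_4), S(f_2,g_4), S(g_3,g_4)) all reduce to 0 modulo the current basis, so we have a Gröbner basis.
Inter-reduce: drop elements whose leading term is divisible by another's, tail-reduce, and make monic.
Reduced Gröbner basis: {x_1x_2 - 3x_1, x_1x_3, x_2x_3 + 6/5x_2 + 1/5x_3 - 18/5}.

Buchberger on the second generating set:
h_1 = 20x_1x_3, LT = x_1x_3.
h_2 = -72x_1x_3 - 45x_2x_3 - 54x_2 - 21x_3 + 162, LT = x_1x_3.

S(h_1,h_2): lcm = x_1x_3. S = -5/8x_2x_3 - 3/4x_2 - 7/24x_3 + 9/4.
  reduce S modulo (h_1, h_2):
  remainder -5/8x_2x_3 - 3/4x_2 - 7/24x_3 + 9/4 ≠ 0; add k_3 = -5/8x_2x_3 - 3/4x_2 - 7/24x_3 + 9/4 to the basis.

S(h_1,k_3): lcm = x_1x_2x_3. S = -6/5x_1x_2 - 7/15x_1x_3 + 18/5x_1.
  reduce S modulo (h_1, h_2, k_3):
  remainder -6/5x_1x_2 + 18/5x_1 ≠ 0; add k_4 = -6/5x_1x_2 + 18/5x_1 to the basis.

The other S-polynomials (S(h_2,k_3), S(h_1,k_4), S(h_2,k_4), S(k_3,k_4)) all reduce to 0 modulo the current basis, so we have a Gröbner basis.
Inter-reduce: drop elements whose leading term is divisible by another's, tail-reduce, and make monic.
Reduced Gröbner basis: {x_1x_2 - 3x_1, x_1x_3, x_2x_3 + 6/5x_2 + 7/15x_3 - 18/5}.

These differ, so the ideals are not equal.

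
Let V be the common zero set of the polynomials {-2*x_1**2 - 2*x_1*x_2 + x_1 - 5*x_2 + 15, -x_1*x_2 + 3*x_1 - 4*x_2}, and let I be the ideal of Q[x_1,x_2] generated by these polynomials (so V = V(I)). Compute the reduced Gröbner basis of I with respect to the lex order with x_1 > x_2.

f_1 = -2*x_1**2 - 2*x_1*x_2 + x_1 - 5*x_2 + 15, LT = x_1**2.
f_2 = -x_1*x_2 + 3*x_1 - 4*x_2, LT = x_1*x_2.

S(f_1,f_2): lcm = x_1**2*x_2. S = 3*x_1**2 + x_1*x_2**2 - 9/2*x_1*x_2 + 5/2*x_2**2 - 15/2*x_2.
  leading term x_1**2: subtract (-3/2)·f_1 from 3*x_1**2 + x_1*x_2**2 - 9/2*x_1*x_2 + 5/2*x_2**2 - 15/2*x_2 → x_1*x_2**2 - 15/2*x_1*x_2 + 3/2*x_1 + 5/2*x_2**2 - 15*x_2 + 45/2
  leading term x_1*x_2**2: subtract (-x_2)·f_2 from x_1*x_2**2 - 15/2*x_1*x_2 + 3/2*x_1 + 5/2*x_2**2 - 15*x_2 + 45/2 → -9/2*x_1*x_2 + 3/2*x_1 - 3/2*x_2**2 - 15*x_2 + 45/2
  leading term x_1*x_2: subtract (9/2)·f_2 from -9/2*x_1*x_2 + 3/2*x_1 - 3/2*x_2**2 - 15*x_2 + 45/2 → -12*x_1 - 3/2*x_2**2 + 3*x_2 + 45/2
  leading term x_1: no divisor's leading term divides it; move -12*x_1 to the remainder.
  leading term x_2**2: no divisor's leading term divides it; move -3/2*x_2**2 to the remainder.
  leading term x_2: no divisor's leading term divides it; move 3*x_2 to the remainder.
  leading term 1: no divisor's leading term divides it; move 45/2 to the remainder.
  remainder -12*x_1 - 3/2*x_2**2 + 3*x_2 + 45/2 ≠ 0; add g_3 = -12*x_1 - 3/2*x_2**2 + 3*x_2 + 45/2 to the basis.

S(f_2,g_3): lcm = x_1*x_2. S = -3*x_1 - 1/8*x_2**3 + 1/4*x_2**2 + 47/8*x_2.
  leading term x_1: subtract (1/4)·g_3 from -3*x_1 - 1/8*x_2**3 + 1/4*x_2**2 + 47/8*x_2 → -1/8*x_2**3 + 5/8*x_2**2 + 41/8*x_2 - 45/8
  leading term x_2**3: no divisor's leading term divides it; move -1/8*x_2**3 to the remainder.
  leading term x_2**2: no divisor's leading term divides it; move 5/8*x_2**2 to the remainder.
  leading term x_2: no divisor's leading term divides it; move 41/8*x_2 to the remainder.
  leading term 1: no divisor's leading term divides it; move -45/8 to the remainder.
  remainder -1/8*x_2**3 + 5/8*x_2**2 + 41/8*x_2 - 45/8 ≠ 0; add g_4 = -1/8*x_2**3 + 5/8*x_2**2 + 41/8*x_2 - 45/8 to the basis.

The other S-polynomials (S(f_1,g_3), S(f_1,g_4), S(f_2,g_4), S(g_3,g_4)) all reduce to 0 modulo the current basis, so we have a Gröbner basis.
Inter-reduce: drop elements whose leading term is divisible by another's, tail-reduce, and make monic.

G = {x_1 + 1/8*x_2**2 - 1/4*x_2 - 15/8, x_2**3 - 5*x_2**2 - 41*x_2 + 45}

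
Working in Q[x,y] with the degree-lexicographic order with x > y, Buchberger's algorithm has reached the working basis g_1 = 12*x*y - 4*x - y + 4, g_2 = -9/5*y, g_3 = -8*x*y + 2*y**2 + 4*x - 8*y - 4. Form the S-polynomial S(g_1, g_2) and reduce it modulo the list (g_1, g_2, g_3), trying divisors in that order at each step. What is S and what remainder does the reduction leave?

S(g_1, g_2) = -1/3*x - 1/12*y + 1/3; remainder on division = -1/3*x + 1/3.

lcm(LM(g_1), LM(g_2)) = x*y.
S = (lcm/LT(g_1))·g_1 − (lcm/LT(g_2))·g_2 = -1/3*x - 1/12*y + 1/3.
Reduce S modulo (g_1, g_2, g_3) in that order:
  leading term x: no divisor's leading term divides it; move -1/3*x to the remainder.
  leading term y: subtract (5/108)·g_2 from -1/12*y + 1/3 → 1/3
  leading term 1: no divisor's leading term divides it; move 1/3 to the remainder.
The remainder -1/3*x + 1/3 is nonzero, so it would be added as the next basis element.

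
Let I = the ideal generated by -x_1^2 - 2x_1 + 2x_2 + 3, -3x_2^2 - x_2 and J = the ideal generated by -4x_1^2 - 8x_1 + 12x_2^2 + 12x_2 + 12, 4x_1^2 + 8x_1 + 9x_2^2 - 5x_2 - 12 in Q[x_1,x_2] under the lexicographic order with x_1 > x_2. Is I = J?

Yes, the ideals are equal.

For a fixed monomial order, each ideal has a unique reduced Gröbner basis; comparing bases decides equality.
Buchberger on the first generating set:
f_1 = -x_1^2 - 2x_1 + 2x_2 + 3, LT = x_1^2.
f_2 = -3x_2^2 - x_2, LT = x_2^2.

The S-polynomials (S(f_1,f_2)) all reduce to 0 modulo the current basis, so we have a Gröbner basis.
Inter-reduce: drop elements whose leading term is divisible by another's, tail-reduce, and make monic.
Reduced Gröbner basis: {x_1^2 + 2x_1 - 2x_2 - 3, x_2^2 + 1/3x_2}.

Buchberger on the second generating set:
h_1 = -4x_1^2 - 8x_1 + 12x_2^2 + 12x_2 + 12, LT = x_1^2.
h_2 = 4x_1^2 + 8x_1 + 9x_2^2 - 5x_2 - 12, LT = x_1^2.

S(h_1,h_2): lcm = x_1^2. S = -21/4x_2^2 - 7/4x_2.
  leading term x_2^2: no divisor's leading term divides it; move -21/4x_2^2 to the remainder.
  leading term x_2: no divisor's leading term divides it; move -7/4x_2 to the remainder.
  remainder -21/4x_2^2 - 7/4x_2 ≠ 0; add k_3 = -21/4x_2^2 - 7/4x_2 to the basis.

The other S-polynomials (S(h_1,k_3), S(h_2,k_3)) all reduce to 0 modulo the current basis, so we have a Gröbner basis.
Inter-reduce: drop elements whose leading term is divisible by another's, tail-reduce, and make monic.
Reduced Gröbner basis: {x_1^2 + 2x_1 - 2x_2 - 3, x_2^2 + 1/3x_2}.

The two bases agree; hence the ideals are identical.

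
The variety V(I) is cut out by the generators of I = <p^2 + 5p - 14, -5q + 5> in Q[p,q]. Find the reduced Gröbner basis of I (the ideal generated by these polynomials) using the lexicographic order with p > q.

G = {p^2 + 5p - 14, q - 1}

f_1 = p^2 + 5p - 14, LT = p^2.
f_2 = -5q + 5, LT = q.

The S-polynomials (S(f_1,f_2)) all reduce to 0 modulo the current basis, so we have a Gröbner basis.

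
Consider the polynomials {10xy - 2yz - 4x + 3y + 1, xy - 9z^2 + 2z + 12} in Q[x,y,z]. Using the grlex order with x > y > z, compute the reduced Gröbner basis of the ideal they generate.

G = {xz^2 - 1/5z^3 - 2/45x^2 - 2/9xz + 31/90z^2 - 119/90x + 1/5z - 2/5, xy - 9z^2 + 2z + 12, yz - 45z^2 + 2x - 3/2y + 10z + 119/2}

f_1 = 10xy - 2yz - 4x + 3y + 1, LT = xy.
f_2 = xy - 9z^2 + 2z + 12, LT = xy.

S(f_1,f_2): lcm = xy. S = -1/5yz + 9z^2 - 2/5x + 3/10y - 2z - 119/10.
  reduce S modulo (f_1, f_2):
  remainder -1/5yz + 9z^2 - 2/5x + 3/10y - 2z - 119/10 ≠ 0; add g_3 = -1/5yz + 9z^2 - 2/5x + 3/10y - 2z - 119/10 to the basis.

S(f_1,g_3): lcm = xyz. S = 45xz^2 - 1/5yz^2 - 2x^2 + 3/2xy - 52/5xz + 3/10yz - 119/2x + 1/10z.
  reduce S modulo (f_1, f_2, g_3):
  remainder 45xz^2 - 9z^3 - 2x^2 - 10xz + 31/2z^2 - 119/2x + 9z - 18 ≠ 0; add g_4 = 45xz^2 - 9z^3 - 2x^2 - 10xz + 31/2z^2 - 119/2x + 9z - 18 to the basis.

The other S-polynomials (S(f_2,g_3), S(f_1,g_4), S(f_2,g_4), S(g_3,g_4)) all reduce to 0 modulo the current basis, so we have a Gröbner basis.
Inter-reduce: drop elements whose leading term is divisible by another's, tail-reduce, and make monic.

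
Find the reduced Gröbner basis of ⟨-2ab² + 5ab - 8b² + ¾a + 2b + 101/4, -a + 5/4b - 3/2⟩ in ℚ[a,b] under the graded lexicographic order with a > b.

G = {b³ - ½b² + 73/40b - 193/20, a - 5/4b + 3/2}

f_1 = -2ab² + 5ab - 8b² + ¾a + 2b + 101/4, LT = ab².
f_2 = -a + 5/4b - 3/2, LT = a.

S(f_1,f_2): lcm = ab². S = 5/4b³ - 5/2ab + 5/2b² - ⅜a - b - 101/8.
  reduce S modulo (f_1, f_2):
  remainder 5/4b³ - ⅝b² + 73/32b - 193/16 ≠ 0; add g_3 = 5/4b³ - ⅝b² + 73/32b - 193/16 to the basis.

The other S-polynomials (S(f_1,g_3), S(f_2,g_3)) all reduce to 0 modulo the current basis, so we have a Gröbner basis.
Inter-reduce: drop elements whose leading term is divisible by another's, tail-reduce, and make monic.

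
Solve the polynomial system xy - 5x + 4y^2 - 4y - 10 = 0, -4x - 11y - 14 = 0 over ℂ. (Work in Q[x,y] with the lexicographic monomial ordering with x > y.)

{(19/4, -3), (2, -2)}

Compute a lex Gröbner basis by Buchberger's algorithm.
f_1 = xy - 5x + 4y^2 - 4y - 10, LT = xy.
f_2 = -4x - 11y - 14, LT = x.

S(f_1,f_2): lcm = xy. S = -5x + 5/4y^2 - 15/2y - 10.
  reduce S modulo (f_1, f_2):
  remainder 5/4y^2 + 25/4y + 15/2 ≠ 0; add h_3 = 5/4y^2 + 25/4y + 15/2 to the basis.

The other S-polynomials (S(f_1,h_3), S(f_2,h_3)) all reduce to 0 modulo the current basis, so we have a Gröbner basis.
Inter-reduce: drop elements whose leading term is divisible by another's, tail-reduce, and make monic.
Reduced Gröbner basis: {x + 11/4y + 7/2, y^2 + 5y + 6}.

From the last basis element, y^2 + 5y + 6 = 0, so y takes values in {-3, -2}. Each choice, substituted upward through the basis, yields the corresponding point(s) of the solution set.
  y = -3: the earlier basis element becomes x - 19/4 = 0, giving x = 19/4 — point (19/4, -3).
  y = -2: the earlier basis element becomes x - 2 = 0, giving x = 2 — point (2, -2).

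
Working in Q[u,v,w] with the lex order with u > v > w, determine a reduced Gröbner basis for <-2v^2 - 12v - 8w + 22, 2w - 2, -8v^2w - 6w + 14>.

G = {v - 1, w - 1}

f_1 = -2v^2 - 12v - 8w + 22, LT = v^2.
f_2 = 2w - 2, LT = w.
f_3 = -8v^2w - 6w + 14, LT = v^2w.

S(f_1,f_3): lcm = v^2w. S = 6vw + 4w^2 - 47/4w + 7/4.
  leading term vw: subtract (3v)·f_2 from 6vw + 4w^2 - 47/4w + 7/4 → 6v + 4w^2 - 47/4w + 7/4
  leading term v: no divisor's leading term divides it; move 6v to the remainder.
  leading term w^2: subtract (2w)·f_2 from 4w^2 - 47/4w + 7/4 → -31/4w + 7/4
  leading term w: subtract (-31/8)·f_2 from -31/4w + 7/4 → -6
  leading term 1: no divisor's leading term divides it; move -6 to the remainder.
  remainder 6v - 6 ≠ 0; add g_4 = 6v - 6 to the basis.

The other S-polynomials (S(f_1,f_2), S(f_2,f_3), S(f_1,g_4), S(f_2,g_4), S(f_3,g_4)) all reduce to 0 modulo the current basis, so we have a Gröbner basis.
Inter-reduce: drop elements whose leading term is divisible by another's, tail-reduce, and make monic.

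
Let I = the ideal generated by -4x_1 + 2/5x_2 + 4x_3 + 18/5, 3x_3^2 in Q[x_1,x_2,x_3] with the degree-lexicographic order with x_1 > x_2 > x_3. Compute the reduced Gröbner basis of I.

G = {x_3^2, x_1 - 1/10x_2 - x_3 - 9/10}

This is the nonlinear analogue of row-reducing a linear system.

f_1 = -4x_1 + 2/5x_2 + 4x_3 + 18/5, LT = x_1.
f_2 = 3x_3^2, LT = x_3^2.

The S-polynomials (S(f_1,f_2)) all reduce to 0 modulo the current basis, so we have a Gröbner basis.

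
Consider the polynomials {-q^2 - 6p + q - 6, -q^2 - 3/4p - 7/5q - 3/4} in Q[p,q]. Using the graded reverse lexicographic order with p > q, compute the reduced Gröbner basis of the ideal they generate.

f_1 = -q^2 - 6p + q - 6, LT = q^2.
f_2 = -q^2 - 3/4p - 7/5q - 3/4, LT = q^2.

S(f_1,f_2): lcm = q^2. S = 21/4p - 12/5q + 21/4.
  leading term p: no divisor's leading term divides it; move 21/4p to the remainder.
  leading term q: no divisor's leading term divides it; move -12/5q to the remainder.
  leading term 1: no divisor's leading term divides it; move 21/4 to the remainder.
  remainder 21/4p - 12/5q + 21/4 ≠ 0; add g_3 = 21/4p - 12/5q + 21/4 to the basis.

The other S-polynomials (S(f_1,g_3), S(f_2,g_3)) all reduce to 0 modulo the current basis, so we have a Gröbner basis.
Inter-reduce: drop elements whose leading term is divisible by another's, tail-reduce, and make monic.

G = {q^2 + 61/35q, p - 16/35q + 1}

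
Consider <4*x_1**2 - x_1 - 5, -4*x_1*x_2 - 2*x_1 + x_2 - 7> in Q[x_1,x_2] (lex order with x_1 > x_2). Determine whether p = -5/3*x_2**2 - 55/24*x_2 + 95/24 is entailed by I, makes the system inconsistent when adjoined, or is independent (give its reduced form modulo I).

First compute the reduced Gröbner basis of I by Buchberger's algorithm.
f_1 = 4*x_1**2 - x_1 - 5, LT = x_1**2.
f_2 = -4*x_1*x_2 - 2*x_1 + x_2 - 7, LT = x_1*x_2.

S(f_1,f_2): lcm = x_1**2*x_2. S = -1/2*x_1**2 - 7/4*x_1 - 5/4*x_2.
  leading term x_1**2: subtract (-1/8)·f_1 from -1/2*x_1**2 - 7/4*x_1 - 5/4*x_2 → -15/8*x_1 - 5/4*x_2 - 5/8
  leading term x_1: no divisor's leading term divides it; move -15/8*x_1 to the remainder.
  leading term x_2: no divisor's leading term divides it; move -5/4*x_2 to the remainder.
  leading term 1: no divisor's leading term divides it; move -5/8 to the remainder.
  remainder -15/8*x_1 - 5/4*x_2 - 5/8 ≠ 0; add h_3 = -15/8*x_1 - 5/4*x_2 - 5/8 to the basis.

S(f_1,h_3): lcm = x_1**2. S = -2/3*x_1*x_2 - 7/12*x_1 - 5/4.
  leading term x_1*x_2: subtract (1/6)·f_2 from -2/3*x_1*x_2 - 7/12*x_1 - 5/4 → -1/4*x_1 - 1/6*x_2 - 1/12
  leading term x_1: subtract (2/15)·h_3 from -1/4*x_1 - 1/6*x_2 - 1/12 → 0
  remainder 0.

S(f_2,h_3): lcm = x_1*x_2. S = 1/2*x_1 - 2/3*x_2**2 - 7/12*x_2 + 7/4.
  leading term x_1: subtract (-4/15)·h_3 from 1/2*x_1 - 2/3*x_2**2 - 7/12*x_2 + 7/4 → -2/3*x_2**2 - 11/12*x_2 + 19/12
  leading term x_2**2: no divisor's leading term divides it; move -2/3*x_2**2 to the remainder.
  leading term x_2: no divisor's leading term divides it; move -11/12*x_2 to the remainder.
  leading term 1: no divisor's leading term divides it; move 19/12 to the remainder.
  remainder -2/3*x_2**2 - 11/12*x_2 + 19/12 ≠ 0; add h_4 = -2/3*x_2**2 - 11/12*x_2 + 19/12 to the basis.

S(f_1,h_4): leading monomials are coprime, so the S-polynomial reduces to 0 (Buchberger's first criterion).
S(f_2,h_4): lcm = x_1*x_2**2. S = -7/8*x_1*x_2 + 19/8*x_1 - 1/4*x_2**2 + 7/4*x_2.
  leading term x_1*x_2: subtract (7/32)·f_2 from -7/8*x_1*x_2 + 19/8*x_1 - 1/4*x_2**2 + 7/4*x_2 → 45/16*x_1 - 1/4*x_2**2 + 49/32*x_2 + 49/32
  leading term x_1: subtract (-3/2)·h_3 from 45/16*x_1 - 1/4*x_2**2 + 49/32*x_2 + 49/32 → -1/4*x_2**2 - 11/32*x_2 + 19/32
  leading term x_2**2: subtract (3/8)·h_4 from -1/4*x_2**2 - 11/32*x_2 + 19/32 → 0
  remainder 0.

S(h_3,h_4): leading monomials are coprime, so the S-polynomial reduces to 0 (Buchberger's first criterion).
Every S-polynomial of the final basis reduces to 0, so we have a Gröbner basis.
Inter-reduce: drop elements whose leading term is divisible by another's, tail-reduce, and make monic.
Reduced Gröbner basis: {x_1 + 2/3*x_2 + 1/3, x_2**2 + 11/8*x_2 - 19/8}.
Label its elements g_1 = x_1 + 2/3*x_2 + 1/3, g_2 = x_2**2 + 11/8*x_2 - 19/8.

Reduce p = -5/3*x_2**2 - 55/24*x_2 + 95/24 modulo G:
  leading term x_2**2: subtract (-5/3)·g_2 from -5/3*x_2**2 - 55/24*x_2 + 95/24 → 0
  normal form = 0.
Since the normal form is 0, p ∈ I.

-5/3*x_2**2 - 55/24*x_2 + 95/24 lies in I (it reduces to 0).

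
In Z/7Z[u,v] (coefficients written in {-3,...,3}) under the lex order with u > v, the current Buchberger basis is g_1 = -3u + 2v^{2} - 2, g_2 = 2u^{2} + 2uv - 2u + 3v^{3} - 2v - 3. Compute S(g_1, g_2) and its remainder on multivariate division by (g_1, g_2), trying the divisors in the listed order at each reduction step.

lcm(LM(g_1), LM(g_2)) = u^{2}.
S = (lcm/LT(g_1))·g_1 − (lcm/LT(g_2))·g_2 = -3uv^{2} - uv - 3u + 2v^{3} + v - 2.
Reduce S modulo (g_1, g_2) in that order:
  leading term uv^{2}: subtract (v^{2})·g_1 from -3uv^{2} - uv - 3u + 2v^{3} + v - 2 → -uv - 3u - 2v^{4} + 2v^{3} + 2v^{2} + v - 2
  leading term uv: subtract (-2v)·g_1 from -uv - 3u - 2v^{4} + 2v^{3} + 2v^{2} + v - 2 → -3u - 2v^{4} - v^{3} + 2v^{2} - 3v - 2
  leading term u: subtract (1)·g_1 from -3u - 2v^{4} - v^{3} + 2v^{2} - 3v - 2 → -2v^{4} - v^{3} - 3v
  leading term v^{4}: no divisor's leading term divides it; move -2v^{4} to the remainder.
  leading term v^{3}: no divisor's leading term divides it; move -v^{3} to the remainder.
  leading term v: no divisor's leading term divides it; move -3v to the remainder.
The remainder -2v^{4} - v^{3} - 3v is nonzero, so it would be added as the next basis element.
This is the inner loop of Buchberger's algorithm — each nonzero remainder becomes a new basis element.

S(g_1, g_2) = -3uv^{2} - uv - 3u + 2v^{3} + v - 2; remainder on division = -2v^{4} - v^{3} - 3v.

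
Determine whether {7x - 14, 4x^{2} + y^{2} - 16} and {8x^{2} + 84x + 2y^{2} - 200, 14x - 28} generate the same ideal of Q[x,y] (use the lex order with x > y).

Yes, the ideals are equal.

Since reduced Gröbner bases are canonical representatives of ideals under a given ordering, it suffices to compute and compare them.
Buchberger on the first generating set:
f_1 = 7x - 14, LT = x.
f_2 = 4x^{2} + y^{2} - 16, LT = x^{2}.

S(f_1,f_2): lcm = x^{2}. S = -2x - \tfrac{1}{4}y^{2} + 4.
  leading term x: subtract (-\tfrac{2}{7})·f_1 from -2x - \tfrac{1}{4}y^{2} + 4 → -\tfrac{1}{4}y^{2}
  leading term y^{2}: no divisor's leading term divides it; move -\tfrac{1}{4}y^{2} to the remainder.
  remainder -\tfrac{1}{4}y^{2} ≠ 0; add g_3 = -\tfrac{1}{4}y^{2} to the basis.

The other S-polynomials (S(f_1,g_3), S(f_2,g_3)) all reduce to 0 modulo the current basis, so we have a Gröbner basis.
Inter-reduce: drop elements whose leading term is divisible by another's, tail-reduce, and make monic.
Reduced Gröbner basis: {x - 2, y^{2}}.

Buchberger on the second generating set:
h_1 = 8x^{2} + 84x + 2y^{2} - 200, LT = x^{2}.
h_2 = 14x - 28, LT = x.

S(h_1,h_2): lcm = x^{2}. S = \tfrac{25}{2}x + \tfrac{1}{4}y^{2} - 25.
  leading term x: subtract (\tfrac{25}{28})·h_2 from \tfrac{25}{2}x + \tfrac{1}{4}y^{2} - 25 → \tfrac{1}{4}y^{2}
  leading term y^{2}: no divisor's leading term divides it; move \tfrac{1}{4}y^{2} to the remainder.
  remainder \tfrac{1}{4}y^{2} ≠ 0; add k_3 = \tfrac{1}{4}y^{2} to the basis.

The other S-polynomials (S(h_1,k_3), S(h_2,k_3)) all reduce to 0 modulo the current basis, so we have a Gröbner basis.
Inter-reduce: drop elements whose leading term is divisible by another's, tail-reduce, and make monic.
Reduced Gröbner basis: {x - 2, y^{2}}.

Same reduced basis, so the two generating sets span the same ideal.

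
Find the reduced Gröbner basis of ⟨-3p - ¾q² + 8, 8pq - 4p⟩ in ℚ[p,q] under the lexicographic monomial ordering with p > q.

Buchberger's algorithm terminates because the ascending chain of leading-term ideals stabilizes.

f_1 = -3p - ¾q² + 8, LT = p.
f_2 = 8pq - 4p, LT = pq.

S(f_1,f_2): lcm = pq. S = ½p + ¼q³ - 8/3q.
  leading term p: subtract (-⅙)·f_1 from ½p + ¼q³ - 8/3q → ¼q³ - ⅛q² - 8/3q + 4/3
  leading term q³: no divisor's leading term divides it; move ¼q³ to the remainder.
  leading term q²: no divisor's leading term divides it; move -⅛q² to the remainder.
  leading term q: no divisor's leading term divides it; move -8/3q to the remainder.
  leading term 1: no divisor's leading term divides it; move 4/3 to the remainder.
  remainder ¼q³ - ⅛q² - 8/3q + 4/3 ≠ 0; add g_3 = ¼q³ - ⅛q² - 8/3q + 4/3 to the basis.

The other S-polynomials (S(f_1,g_3), S(f_2,g_3)) all reduce to 0 modulo the current basis, so we have a Gröbner basis.
Inter-reduce: drop elements whose leading term is divisible by another's, tail-reduce, and make monic.

G = {p + ¼q² - 8/3, q³ - ½q² - 32/3q + 16/3}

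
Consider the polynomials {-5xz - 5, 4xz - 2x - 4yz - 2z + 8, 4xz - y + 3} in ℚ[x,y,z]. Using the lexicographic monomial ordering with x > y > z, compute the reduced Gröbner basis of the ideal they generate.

This is the nonlinear analogue of row-reducing a linear system.

f_1 = -5xz - 5, LT = xz.
f_2 = 4xz - 2x - 4yz - 2z + 8, LT = xz.
f_3 = 4xz - y + 3, LT = xz.

S(f_1,f_2): lcm = xz. S = ½x + yz + ½z - 1.
  leading term x: no divisor's leading term divides it; move ½x to the remainder.
  leading term yz: no divisor's leading term divides it; move yz to the remainder.
  leading term z: no divisor's leading term divides it; move ½z to the remainder.
  leading term 1: no divisor's leading term divides it; move -1 to the remainder.
  remainder ½x + yz + ½z - 1 ≠ 0; add g_4 = ½x + yz + ½z - 1 to the basis.

S(f_1,f_3): lcm = xz. S = ¼y + ¼.
  leading term y: no divisor's leading term divides it; move ¼y to the remainder.
  leading term 1: no divisor's leading term divides it; move ¼ to the remainder.
  remainder ¼y + ¼ ≠ 0; add g_5 = ¼y + ¼ to the basis.

S(f_1,g_4): lcm = xz. S = -2yz² - z² + 2z + 1.
  leading term yz²: subtract (-8z²)·g_5 from -2yz² - z² + 2z + 1 → z² + 2z + 1
  leading term z²: no divisor's leading term divides it; move z² to the remainder.
  leading term z: no divisor's leading term divides it; move 2z to the remainder.
  leading term 1: no divisor's leading term divides it; move 1 to the remainder.
  remainder z² + 2z + 1 ≠ 0; add g_6 = z² + 2z + 1 to the basis.

The other S-polynomials (S(f_2,f_3), S(f_2,g_4), S(f_3,g_4), S(f_1,g_5), S(f_2,g_5), S(f_3,g_5), S(g_4,g_5), S(f_1,g_6), S(f_2,g_6), S(f_3,g_6), S(g_4,g_6), S(g_5,g_6)) all reduce to 0 modulo the current basis, so we have a Gröbner basis.
Inter-reduce: drop elements whose leading term is divisible by another's, tail-reduce, and make monic.

G = {x - z - 2, y + 1, z² + 2z + 1}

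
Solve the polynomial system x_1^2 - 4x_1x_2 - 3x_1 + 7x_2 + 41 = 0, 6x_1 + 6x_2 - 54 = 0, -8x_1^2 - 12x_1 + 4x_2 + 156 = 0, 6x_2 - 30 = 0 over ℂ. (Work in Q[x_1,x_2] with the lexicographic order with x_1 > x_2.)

{(4, 5)}

Compute a lex Gröbner basis by Buchberger's algorithm.
f_1 = x_1^2 - 4x_1x_2 - 3x_1 + 7x_2 + 41, LT = x_1^2.
f_2 = 6x_1 + 6x_2 - 54, LT = x_1.
f_3 = -8x_1^2 - 12x_1 + 4x_2 + 156, LT = x_1^2.
f_4 = 6x_2 - 30, LT = x_2.

The S-polynomials (S(f_1,f_2), S(f_1,f_3), S(f_1,f_4), S(f_2,f_3), S(f_2,f_4), S(f_3,f_4)) all reduce to 0 modulo the current basis, so we have a Gröbner basis.
Inter-reduce: drop elements whose leading term is divisible by another's, tail-reduce, and make monic.
Reduced Gröbner basis: {x_1 - 4, x_2 - 5}.

From the last basis element, x_2 - 5 = 0, so x_2 takes values in {5}. Each choice, substituted upward through the basis, yields the corresponding point(s) of the solution set.
  x_2 = 5: the earlier basis element becomes x_1 - 4 = 0, giving x_1 = 4 — point (4, 5).
Each listed point satisfies every original equation (direct substitution).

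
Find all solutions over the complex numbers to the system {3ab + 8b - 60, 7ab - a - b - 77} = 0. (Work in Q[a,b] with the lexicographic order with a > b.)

Compute a lex Gröbner basis by Buchberger's algorithm.
f_1 = 3ab + 8b - 60, LT = ab.
f_2 = 7ab - a - b - 77, LT = ab.

S(f_1,f_2): lcm = ab. S = 1/7a + 59/21b - 9.
  leading term a: no divisor's leading term divides it; move 1/7a to the remainder.
  leading term b: no divisor's leading term divides it; move 59/21b to the remainder.
  leading term 1: no divisor's leading term divides it; move -9 to the remainder.
  remainder 1/7a + 59/21b - 9 ≠ 0; add h_3 = 1/7a + 59/21b - 9 to the basis.

S(f_1,h_3): lcm = ab. S = -59/3b^2 + 197/3b - 20.
  leading term b^2: no divisor's leading term divides it; move -59/3b^2 to the remainder.
  leading term b: no divisor's leading term divides it; move 197/3b to the remainder.
  leading term 1: no divisor's leading term divides it; move -20 to the remainder.
  remainder -59/3b^2 + 197/3b - 20 ≠ 0; add h_4 = -59/3b^2 + 197/3b - 20 to the basis.

The other S-polynomials (S(f_2,h_3), S(f_1,h_4), S(f_2,h_4), S(h_3,h_4)) all reduce to 0 modulo the current basis, so we have a Gröbner basis.
Inter-reduce: drop elements whose leading term is divisible by another's, tail-reduce, and make monic.
Reduced Gröbner basis: {a + 59/3b - 63, b^2 - 197/59b + 60/59}.

Elimination: the polynomial b^2 - 197/59b + 60/59 lies in the elimination ideal for b, so b ∈ {20/59, 3}. For each such b, the remaining basis elements (now univariate) give the rest of the solution.
  b = 20/59: the earlier basis element becomes a - 169/3 = 0, giving a = 169/3 — point (169/3, 20/59).
  b = 3: the earlier basis element becomes a - 4 = 0, giving a = 4 — point (4, 3).
Each listed point satisfies every original equation (direct substitution).

{(169/3, 20/59), (4, 3)}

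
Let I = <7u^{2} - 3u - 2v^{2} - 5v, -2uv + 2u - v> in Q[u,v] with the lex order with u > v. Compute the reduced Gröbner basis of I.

f_1 = 7u^{2} - 3u - 2v^{2} - 5v, LT = u^{2}.
f_2 = -2uv + 2u - v, LT = uv.

S(f_1,f_2): lcm = u^{2}v. S = u^{2} - \tfrac{13}{14}uv - \tfrac{2}{7}v^{3} - \tfrac{5}{7}v^{2}.
  leading term u^{2}: subtract (\tfrac{1}{7})·f_1 from u^{2} - \tfrac{13}{14}uv - \tfrac{2}{7}v^{3} - \tfrac{5}{7}v^{2} → -\tfrac{13}{14}uv + \tfrac{3}{7}u - \tfrac{2}{7}v^{3} - \tfrac{3}{7}v^{2} + \tfrac{5}{7}v
  leading term uv: subtract (\tfrac{13}{28})·f_2 from -\tfrac{13}{14}uv + \tfrac{3}{7}u - \tfrac{2}{7}v^{3} - \tfrac{3}{7}v^{2} + \tfrac{5}{7}v → -\tfrac{1}{2}u - \tfrac{2}{7}v^{3} - \tfrac{3}{7}v^{2} + \tfrac{33}{28}v
  leading term u: no divisor's leading term divides it; move -\tfrac{1}{2}u to the remainder.
  leading term v^{3}: no divisor's leading term divides it; move -\tfrac{2}{7}v^{3} to the remainder.
  leading term v^{2}: no divisor's leading term divides it; move -\tfrac{3}{7}v^{2} to the remainder.
  leading term v: no divisor's leading term divides it; move \tfrac{33}{28}v to the remainder.
  remainder -\tfrac{1}{2}u - \tfrac{2}{7}v^{3} - \tfrac{3}{7}v^{2} + \tfrac{33}{28}v ≠ 0; add g_3 = -\tfrac{1}{2}u - \tfrac{2}{7}v^{3} - \tfrac{3}{7}v^{2} + \tfrac{33}{28}v to the basis.

S(f_2,g_3): lcm = uv. S = -u - \tfrac{4}{7}v^{4} - \tfrac{6}{7}v^{3} + \tfrac{33}{14}v^{2} + \tfrac{1}{2}v.
  leading term u: subtract (2)·g_3 from -u - \tfrac{4}{7}v^{4} - \tfrac{6}{7}v^{3} + \tfrac{33}{14}v^{2} + \tfrac{1}{2}v → -\tfrac{4}{7}v^{4} - \tfrac{2}{7}v^{3} + \tfrac{45}{14}v^{2} - \tfrac{13}{7}v
  leading term v^{4}: no divisor's leading term divides it; move -\tfrac{4}{7}v^{4} to the remainder.
  leading term v^{3}: no divisor's leading term divides it; move -\tfrac{2}{7}v^{3} to the remainder.
  leading term v^{2}: no divisor's leading term divides it; move \tfrac{45}{14}v^{2} to the remainder.
  leading term v: no divisor's leading term divides it; move -\tfrac{13}{7}v to the remainder.
  remainder -\tfrac{4}{7}v^{4} - \tfrac{2}{7}v^{3} + \tfrac{45}{14}v^{2} - \tfrac{13}{7}v ≠ 0; add g_4 = -\tfrac{4}{7}v^{4} - \tfrac{2}{7}v^{3} + \tfrac{45}{14}v^{2} - \tfrac{13}{7}v to the basis.

The other S-polynomials (S(f_1,g_3), S(f_1,g_4), S(f_2,g_4), S(g_3,g_4)) all reduce to 0 modulo the current basis, so we have a Gröbner basis.
Inter-reduce: drop elements whose leading term is divisible by another's, tail-reduce, and make monic.

G = {u + \tfrac{4}{7}v^{3} + \tfrac{6}{7}v^{2} - \tfrac{33}{14}v, v^{4} + \tfrac{1}{2}v^{3} - \tfrac{45}{8}v^{2} + \tfrac{13}{4}v}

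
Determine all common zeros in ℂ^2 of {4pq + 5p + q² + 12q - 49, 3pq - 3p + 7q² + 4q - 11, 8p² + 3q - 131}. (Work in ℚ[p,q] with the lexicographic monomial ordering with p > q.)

Compute a lex Gröbner basis by Buchberger's algorithm.
f_1 = 4pq + 5p + q² + 12q - 49, LT = pq.
f_2 = 3pq - 3p + 7q² + 4q - 11, LT = pq.
f_3 = 8p² + 3q - 131, LT = p².

S(f_1,f_2): lcm = pq. S = 9/4p - 25/12q² + 5/3q - 103/12.
  reduce S modulo (f_1, f_2, f_3):
  remainder 9/4p - 25/12q² + 5/3q - 103/12 ≠ 0; add h_4 = 9/4p - 25/12q² + 5/3q - 103/12 to the basis.

S(f_1,f_3): lcm = p²q. S = 5/4p² + ¼pq² + 3pq - 49/4p - ⅜q² + 131/8q.
  reduce S modulo (f_1, f_2, f_3, h_4):
  remainder -1/16q³ - 65/4q² + 719/32q - 197/32 ≠ 0; add h_5 = -1/16q³ - 65/4q² + 719/32q - 197/32 to the basis.

S(f_2,f_3): lcm = p²q. S = -p² + 7/3pq² + 4/3pq - 11/3p - ⅜q² + 131/8q.
  reduce S modulo (f_1, f_2, f_3, h_4, h_5):
  remainder 1145/8q² - 1267/8q + 61/4 ≠ 0; add h_6 = 1145/8q² - 1267/8q + 61/4 to the basis.

S(f_1,h_4): lcm = pq. S = 5/4p + 25/27q³ - 53/108q² + 184/27q - 49/4.
  reduce S modulo (f_1, f_2, f_3, h_4, h_5, h_6):
  remainder 167411/2290q - 167411/2290 ≠ 0; add h_7 = 167411/2290q - 167411/2290 to the basis.

The other S-polynomials (S(f_2,h_4), S(f_3,h_4), S(f_1,h_5), S(f_2,h_5), S(f_3,h_5), S(h_4,h_5), S(f_1,h_6), S(f_2,h_6), S(f_3,h_6), S(h_4,h_6), S(h_5,h_6), S(f_1,h_7), S(f_2,h_7), S(f_3,h_7), S(h_4,h_7), S(h_5,h_7), S(h_6,h_7)) all reduce to 0 modulo the current basis, so we have a Gröbner basis.
Inter-reduce: drop elements whose leading term is divisible by another's, tail-reduce, and make monic.
Reduced Gröbner basis: {p - 4, q - 1}.

Elimination: the polynomial q - 1 lies in the elimination ideal for q, so q ∈ {1}. For each such q, the remaining basis elements (now univariate) give the rest of the solution.
  q = 1: the earlier basis element becomes p - 4 = 0, giving p = 4 — point (4, 1).
Zero-dimensionality of the ideal guarantees finitely many solutions over ℂ.

{(4, 1)}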